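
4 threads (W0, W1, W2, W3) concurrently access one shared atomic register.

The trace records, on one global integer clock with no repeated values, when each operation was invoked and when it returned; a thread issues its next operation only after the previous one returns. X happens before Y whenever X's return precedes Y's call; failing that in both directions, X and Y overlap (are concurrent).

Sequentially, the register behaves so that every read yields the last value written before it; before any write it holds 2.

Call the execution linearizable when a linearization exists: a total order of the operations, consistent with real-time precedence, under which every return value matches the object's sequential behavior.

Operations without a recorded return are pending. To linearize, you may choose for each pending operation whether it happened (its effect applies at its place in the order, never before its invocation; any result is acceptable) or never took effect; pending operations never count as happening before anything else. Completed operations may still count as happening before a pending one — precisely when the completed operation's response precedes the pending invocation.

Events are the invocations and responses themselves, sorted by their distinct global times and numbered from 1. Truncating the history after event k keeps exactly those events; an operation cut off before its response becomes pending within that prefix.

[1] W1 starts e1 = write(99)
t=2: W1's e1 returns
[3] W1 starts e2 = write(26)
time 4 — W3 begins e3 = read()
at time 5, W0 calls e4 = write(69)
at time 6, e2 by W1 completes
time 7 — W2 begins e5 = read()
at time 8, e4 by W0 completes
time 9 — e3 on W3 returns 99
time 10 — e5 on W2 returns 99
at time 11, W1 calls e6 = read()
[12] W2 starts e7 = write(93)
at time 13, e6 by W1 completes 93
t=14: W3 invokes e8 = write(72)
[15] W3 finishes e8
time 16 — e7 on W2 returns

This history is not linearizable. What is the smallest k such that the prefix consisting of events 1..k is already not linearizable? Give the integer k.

events 1..9 are linearizable; a witness order is e1, e3, e2, e4:
1. e1 write(99), leaving value 99
2. e3 read() → 99, leaving value 99
3. e2 write(26), leaving value 26
4. e4 write(69), leaving value 69
with event 10 included (e5 responding at time 10), all real-time-consistent orders fail
one such order, e1, e2, e3, e4, e5, breaks at step 3 where e3 read() → 99 is illegal
one such order, e1, e2, e3, e5, e4, breaks at step 3 where e3 read() → 99 is illegal

10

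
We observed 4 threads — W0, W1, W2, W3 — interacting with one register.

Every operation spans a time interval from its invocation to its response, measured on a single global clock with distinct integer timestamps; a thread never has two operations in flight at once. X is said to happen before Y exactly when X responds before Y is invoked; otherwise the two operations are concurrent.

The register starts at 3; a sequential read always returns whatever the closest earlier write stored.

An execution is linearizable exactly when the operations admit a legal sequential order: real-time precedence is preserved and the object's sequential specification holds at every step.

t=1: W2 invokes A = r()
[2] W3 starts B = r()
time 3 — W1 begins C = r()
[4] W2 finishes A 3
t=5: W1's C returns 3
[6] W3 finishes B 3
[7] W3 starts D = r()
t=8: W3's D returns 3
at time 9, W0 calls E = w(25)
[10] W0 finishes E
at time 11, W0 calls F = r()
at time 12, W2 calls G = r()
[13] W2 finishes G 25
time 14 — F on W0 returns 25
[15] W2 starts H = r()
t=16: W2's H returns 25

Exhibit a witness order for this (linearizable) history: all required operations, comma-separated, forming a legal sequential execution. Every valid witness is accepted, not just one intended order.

A, B, C, D, E, F, G, H

after step 1 (A r() → 3): value 3
after step 2 (B r() → 3): value 3
after step 3 (C r() → 3): value 3
after step 4 (D r() → 3): value 3
after step 5 (E w(25)): value 25
after step 6 (F r() → 25): value 25
after step 7 (G r() → 25): value 25
after step 8 (H r() → 25): value 25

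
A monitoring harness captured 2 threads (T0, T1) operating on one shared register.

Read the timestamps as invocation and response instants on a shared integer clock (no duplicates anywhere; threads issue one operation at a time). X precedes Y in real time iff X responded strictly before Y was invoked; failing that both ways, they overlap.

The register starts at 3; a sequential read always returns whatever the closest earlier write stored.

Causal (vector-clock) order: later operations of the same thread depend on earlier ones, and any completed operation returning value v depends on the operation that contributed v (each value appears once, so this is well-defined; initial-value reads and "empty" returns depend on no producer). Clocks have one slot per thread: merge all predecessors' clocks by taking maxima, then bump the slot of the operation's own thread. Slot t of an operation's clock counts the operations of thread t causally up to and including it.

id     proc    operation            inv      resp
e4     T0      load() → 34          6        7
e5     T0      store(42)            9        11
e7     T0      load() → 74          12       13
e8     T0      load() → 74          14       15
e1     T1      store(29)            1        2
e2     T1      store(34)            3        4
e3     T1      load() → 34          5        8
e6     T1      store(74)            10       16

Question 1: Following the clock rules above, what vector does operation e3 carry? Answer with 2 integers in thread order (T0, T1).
(0, 3)

VC(e1, invoked at 1): no causal predecessors; +1 on T1 → (0, 1)
e2 (invocation 3): componentwise max over VC(e1)=(0, 1), +1 at T1, giving (0, 2)
e3 (invocation 5): componentwise max over VC(e2)=(0, 2), +1 at T1, giving (0, 3)
e4 (invocation 6): componentwise max over VC(e2)=(0, 2), +1 at T0, giving (1, 2)
e6 (invocation 10): componentwise max over VC(e3)=(0, 3), +1 at T1, giving (0, 4)
e5 (invocation 9): componentwise max over VC(e4)=(1, 2), +1 at T0, giving (2, 2)
e7 (invocation 12): componentwise max over VC(e5)=(2, 2), VC(e6)=(0, 4), +1 at T0, giving (3, 4)
e8 (invocation 14): componentwise max over VC(e6)=(0, 4), VC(e7)=(3, 4), +1 at T0, giving (4, 4)
target: VC(e3) = (0, 3)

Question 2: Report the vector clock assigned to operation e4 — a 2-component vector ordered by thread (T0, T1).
(1, 2)

invoked at 1, e1 has no predecessors; its own T1 bump gives (0, 1)
e2, invoked 3, takes VC(e1)=(0, 1) under max, adds 1 for T1 → (0, 2)
e3, invoked 5, takes VC(e2)=(0, 2) under max, adds 1 for T1 → (0, 3)
e4, invoked 6, takes VC(e2)=(0, 2) under max, adds 1 for T0 → (1, 2)
e6, invoked 10, takes VC(e3)=(0, 3) under max, adds 1 for T1 → (0, 4)
e5, invoked 9, takes VC(e4)=(1, 2) under max, adds 1 for T0 → (2, 2)
e7, invoked 12, takes VC(e5)=(2, 2), VC(e6)=(0, 4) under max, adds 1 for T0 → (3, 4)
e8, invoked 14, takes VC(e6)=(0, 4), VC(e7)=(3, 4) under max, adds 1 for T0 → (4, 4)
target: VC(e4) = (1, 2)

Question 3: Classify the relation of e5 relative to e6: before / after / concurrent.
concurrent

e5 spans [9,11], e6 spans [10,16]
the intervals overlap in both directions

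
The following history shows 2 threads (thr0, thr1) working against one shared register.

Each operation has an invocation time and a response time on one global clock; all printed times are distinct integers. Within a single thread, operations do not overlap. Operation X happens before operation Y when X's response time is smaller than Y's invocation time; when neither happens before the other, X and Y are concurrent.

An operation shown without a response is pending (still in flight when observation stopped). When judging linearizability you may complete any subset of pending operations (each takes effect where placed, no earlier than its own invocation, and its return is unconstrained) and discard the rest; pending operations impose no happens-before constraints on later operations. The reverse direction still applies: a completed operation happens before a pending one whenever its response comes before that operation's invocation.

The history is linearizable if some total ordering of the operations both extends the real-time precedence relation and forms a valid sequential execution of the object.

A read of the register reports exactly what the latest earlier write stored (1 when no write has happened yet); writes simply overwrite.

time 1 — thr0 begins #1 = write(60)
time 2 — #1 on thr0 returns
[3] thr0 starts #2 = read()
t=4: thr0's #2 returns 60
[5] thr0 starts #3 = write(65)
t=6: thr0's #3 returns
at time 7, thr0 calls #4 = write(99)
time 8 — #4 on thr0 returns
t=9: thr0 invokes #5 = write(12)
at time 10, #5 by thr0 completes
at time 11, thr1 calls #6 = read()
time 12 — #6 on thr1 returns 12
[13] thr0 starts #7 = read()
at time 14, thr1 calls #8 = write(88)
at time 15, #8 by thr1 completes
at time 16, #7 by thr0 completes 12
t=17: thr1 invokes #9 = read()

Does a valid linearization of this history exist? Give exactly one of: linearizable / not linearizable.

linearizable

witness order: #1, #2, #3, #4, #5, #6, #7, #8
1. #1 write(60), leaving value 60
2. #2 read() → 60, leaving value 60
3. #3 write(65), leaving value 65
4. #4 write(99), leaving value 99
5. #5 write(12), leaving value 12
6. #6 read() → 12, leaving value 12
7. #7 read() → 12, leaving value 12
8. #8 write(88), leaving value 88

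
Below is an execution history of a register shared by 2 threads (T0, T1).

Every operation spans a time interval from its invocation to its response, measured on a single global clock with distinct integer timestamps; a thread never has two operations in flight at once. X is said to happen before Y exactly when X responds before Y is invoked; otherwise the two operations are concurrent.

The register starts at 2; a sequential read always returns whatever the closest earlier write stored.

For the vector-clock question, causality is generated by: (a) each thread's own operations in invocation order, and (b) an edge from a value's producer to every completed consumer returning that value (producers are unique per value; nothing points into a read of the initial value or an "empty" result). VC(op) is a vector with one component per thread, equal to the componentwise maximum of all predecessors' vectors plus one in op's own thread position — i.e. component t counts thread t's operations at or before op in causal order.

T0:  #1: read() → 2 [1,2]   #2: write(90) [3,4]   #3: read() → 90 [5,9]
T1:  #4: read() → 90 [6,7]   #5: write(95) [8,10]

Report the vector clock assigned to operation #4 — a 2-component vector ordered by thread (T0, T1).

root op #1, invoked 1: fresh clock plus T0's own tick → (1, 0)
invoked at 3, #2 merges VC(#1)=(1, 0) and bumps T0's slot → (2, 0)
invoked at 6, #4 merges VC(#2)=(2, 0) and bumps T1's slot → (2, 1)
invoked at 5, #3 merges VC(#2)=(2, 0) and bumps T0's slot → (3, 0)
invoked at 8, #5 merges VC(#4)=(2, 1) and bumps T1's slot → (2, 2)
target: VC(#4) = (2, 1)

(2, 1)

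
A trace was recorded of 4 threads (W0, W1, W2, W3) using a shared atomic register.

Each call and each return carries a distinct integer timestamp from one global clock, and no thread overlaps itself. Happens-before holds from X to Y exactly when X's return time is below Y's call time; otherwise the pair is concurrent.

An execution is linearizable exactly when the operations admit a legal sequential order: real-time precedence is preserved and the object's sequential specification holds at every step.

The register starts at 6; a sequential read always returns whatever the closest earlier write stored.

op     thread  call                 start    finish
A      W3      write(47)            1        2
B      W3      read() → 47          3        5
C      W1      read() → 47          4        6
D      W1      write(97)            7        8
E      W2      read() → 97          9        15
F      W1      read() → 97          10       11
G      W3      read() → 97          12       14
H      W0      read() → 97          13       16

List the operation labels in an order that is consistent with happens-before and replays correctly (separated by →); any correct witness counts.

1. A write(47), leaving value 47
2. B read() → 47, leaving value 47
3. C read() → 47, leaving value 47
4. D write(97), leaving value 97
5. E read() → 97, leaving value 97
6. F read() → 97, leaving value 97
7. G read() → 97, leaving value 97
8. H read() → 97, leaving value 97

A → B → C → D → E → F → G → H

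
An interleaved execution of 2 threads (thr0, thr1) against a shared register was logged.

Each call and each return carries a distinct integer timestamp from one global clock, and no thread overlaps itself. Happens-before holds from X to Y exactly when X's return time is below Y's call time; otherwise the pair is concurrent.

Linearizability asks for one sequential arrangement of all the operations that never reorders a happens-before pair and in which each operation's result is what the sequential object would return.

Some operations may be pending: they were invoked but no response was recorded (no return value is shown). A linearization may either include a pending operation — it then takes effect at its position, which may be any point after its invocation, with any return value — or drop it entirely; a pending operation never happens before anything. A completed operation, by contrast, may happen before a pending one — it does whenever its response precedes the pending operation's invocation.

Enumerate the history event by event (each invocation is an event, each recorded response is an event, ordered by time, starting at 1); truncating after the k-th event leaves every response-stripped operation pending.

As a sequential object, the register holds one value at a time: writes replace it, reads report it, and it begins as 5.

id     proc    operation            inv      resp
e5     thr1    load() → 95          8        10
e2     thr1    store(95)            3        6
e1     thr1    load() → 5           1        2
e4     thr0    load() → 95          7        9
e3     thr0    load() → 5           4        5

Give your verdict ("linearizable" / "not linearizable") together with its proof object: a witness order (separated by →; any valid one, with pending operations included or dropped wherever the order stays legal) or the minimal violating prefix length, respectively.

after step 1 (e1 load() → 5): value 5
after step 2 (e3 load() → 5): value 5
after step 3 (e2 store(95)): value 95
after step 4 (e4 load() → 95): value 95
after step 5 (e5 load() → 95): value 95

linearizable — witness: e1 → e3 → e2 → e4 → e5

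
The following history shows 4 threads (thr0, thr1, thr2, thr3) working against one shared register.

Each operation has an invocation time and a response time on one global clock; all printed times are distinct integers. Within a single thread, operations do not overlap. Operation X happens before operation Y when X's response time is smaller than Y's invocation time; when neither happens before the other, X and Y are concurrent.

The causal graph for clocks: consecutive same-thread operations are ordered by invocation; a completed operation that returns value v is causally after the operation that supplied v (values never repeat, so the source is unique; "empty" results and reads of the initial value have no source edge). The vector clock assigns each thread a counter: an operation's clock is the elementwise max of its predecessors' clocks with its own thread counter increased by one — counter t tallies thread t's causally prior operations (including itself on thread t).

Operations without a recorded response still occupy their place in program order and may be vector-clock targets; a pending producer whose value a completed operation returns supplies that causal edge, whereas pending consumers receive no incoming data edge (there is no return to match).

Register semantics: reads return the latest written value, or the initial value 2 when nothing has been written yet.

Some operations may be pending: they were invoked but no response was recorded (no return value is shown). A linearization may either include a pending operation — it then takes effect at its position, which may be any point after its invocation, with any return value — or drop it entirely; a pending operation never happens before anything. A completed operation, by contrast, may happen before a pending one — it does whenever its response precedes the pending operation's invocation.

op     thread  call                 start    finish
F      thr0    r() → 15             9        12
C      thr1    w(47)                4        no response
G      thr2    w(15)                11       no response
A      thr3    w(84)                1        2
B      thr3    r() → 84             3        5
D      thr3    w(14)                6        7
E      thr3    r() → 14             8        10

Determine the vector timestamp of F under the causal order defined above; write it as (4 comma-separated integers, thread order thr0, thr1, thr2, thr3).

(1, 0, 1, 0)

A, invoked 1, has no incoming edges; only thr3's bump applies → (0, 0, 0, 1)
G, invoked 11, has no incoming edges; only thr2's bump applies → (0, 0, 1, 0)
C, invoked 4, has no incoming edges; only thr1's bump applies → (0, 1, 0, 0)
B (invocation 3): componentwise max over VC(A)=(0, 0, 0, 1), +1 at thr3, giving (0, 0, 0, 2)
F (invocation 9): componentwise max over VC(G)=(0, 0, 1, 0), +1 at thr0, giving (1, 0, 1, 0)
D (invocation 6): componentwise max over VC(B)=(0, 0, 0, 2), +1 at thr3, giving (0, 0, 0, 3)
E (invocation 8): componentwise max over VC(D)=(0, 0, 0, 3), +1 at thr3, giving (0, 0, 0, 4)
target: VC(F) = (1, 0, 1, 0)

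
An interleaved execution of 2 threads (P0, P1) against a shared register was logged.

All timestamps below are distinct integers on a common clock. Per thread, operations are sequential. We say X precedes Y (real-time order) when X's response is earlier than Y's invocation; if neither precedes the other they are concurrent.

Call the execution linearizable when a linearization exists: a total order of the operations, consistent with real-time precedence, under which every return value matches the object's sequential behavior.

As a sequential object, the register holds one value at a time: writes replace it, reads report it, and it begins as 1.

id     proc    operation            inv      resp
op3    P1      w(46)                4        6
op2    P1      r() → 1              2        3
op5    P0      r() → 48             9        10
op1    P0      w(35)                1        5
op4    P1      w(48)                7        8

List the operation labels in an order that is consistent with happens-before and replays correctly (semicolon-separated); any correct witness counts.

1. op2 r() → 1, leaving value 1
2. op1 w(35), leaving value 35
3. op3 w(46), leaving value 46
4. op4 w(48), leaving value 48
5. op5 r() → 48, leaving value 48

op2; op1; op3; op4; op5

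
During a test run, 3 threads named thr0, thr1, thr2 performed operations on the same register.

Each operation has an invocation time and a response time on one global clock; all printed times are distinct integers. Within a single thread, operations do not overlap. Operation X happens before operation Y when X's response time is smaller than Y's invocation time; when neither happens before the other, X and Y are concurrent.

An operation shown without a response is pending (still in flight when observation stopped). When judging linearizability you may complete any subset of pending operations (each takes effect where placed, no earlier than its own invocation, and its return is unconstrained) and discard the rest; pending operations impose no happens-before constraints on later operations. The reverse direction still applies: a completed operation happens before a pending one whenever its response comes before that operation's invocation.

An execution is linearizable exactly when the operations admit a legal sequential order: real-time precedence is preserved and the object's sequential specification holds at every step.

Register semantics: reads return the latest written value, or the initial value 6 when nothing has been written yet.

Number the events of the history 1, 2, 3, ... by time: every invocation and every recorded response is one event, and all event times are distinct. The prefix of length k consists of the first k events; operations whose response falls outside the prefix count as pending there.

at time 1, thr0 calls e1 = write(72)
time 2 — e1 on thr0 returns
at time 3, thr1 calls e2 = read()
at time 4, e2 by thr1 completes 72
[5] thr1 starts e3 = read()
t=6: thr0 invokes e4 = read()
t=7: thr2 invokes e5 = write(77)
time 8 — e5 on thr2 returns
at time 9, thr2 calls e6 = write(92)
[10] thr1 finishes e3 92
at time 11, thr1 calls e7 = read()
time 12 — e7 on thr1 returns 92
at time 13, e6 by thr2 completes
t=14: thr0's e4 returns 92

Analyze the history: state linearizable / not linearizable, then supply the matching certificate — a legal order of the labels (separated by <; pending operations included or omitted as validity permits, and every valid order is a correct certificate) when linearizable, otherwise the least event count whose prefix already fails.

1. e1 write(72), leaving value 72
2. e2 read() → 72, leaving value 72
3. e5 write(77), leaving value 77
4. e6 write(92), leaving value 92
5. e3 read() → 92, leaving value 92
6. e4 read() → 92, leaving value 92
7. e7 read() → 92, leaving value 92

linearizable — witness: e1 < e2 < e5 < e6 < e3 < e4 < e7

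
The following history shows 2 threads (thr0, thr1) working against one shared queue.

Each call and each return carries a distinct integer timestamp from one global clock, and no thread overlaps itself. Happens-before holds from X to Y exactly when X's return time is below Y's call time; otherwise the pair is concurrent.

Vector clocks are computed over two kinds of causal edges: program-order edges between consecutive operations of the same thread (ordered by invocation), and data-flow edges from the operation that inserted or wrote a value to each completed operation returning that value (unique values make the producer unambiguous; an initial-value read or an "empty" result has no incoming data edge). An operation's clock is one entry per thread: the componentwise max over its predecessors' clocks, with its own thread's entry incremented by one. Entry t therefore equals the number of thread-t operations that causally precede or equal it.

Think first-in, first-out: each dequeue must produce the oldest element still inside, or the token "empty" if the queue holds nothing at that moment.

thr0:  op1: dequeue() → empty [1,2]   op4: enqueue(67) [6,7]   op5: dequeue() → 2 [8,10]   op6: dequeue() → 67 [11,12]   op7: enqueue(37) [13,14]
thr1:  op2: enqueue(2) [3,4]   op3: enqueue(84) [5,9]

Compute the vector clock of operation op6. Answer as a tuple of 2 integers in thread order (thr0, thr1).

VC(op2, invoked at 3): no causal predecessors; +1 on thr1 → (0, 1)
VC(op1, invoked at 1): no causal predecessors; +1 on thr0 → (1, 0)
op3, invoked 5, takes VC(op2)=(0, 1) under max, adds 1 for thr1 → (0, 2)
op4, invoked 6, takes VC(op1)=(1, 0) under max, adds 1 for thr0 → (2, 0)
op5, invoked 8, takes VC(op2)=(0, 1), VC(op4)=(2, 0) under max, adds 1 for thr0 → (3, 1)
op6, invoked 11, takes VC(op4)=(2, 0), VC(op5)=(3, 1) under max, adds 1 for thr0 → (4, 1)
op7, invoked 13, takes VC(op6)=(4, 1) under max, adds 1 for thr0 → (5, 1)
target: VC(op6) = (4, 1)

(4, 1)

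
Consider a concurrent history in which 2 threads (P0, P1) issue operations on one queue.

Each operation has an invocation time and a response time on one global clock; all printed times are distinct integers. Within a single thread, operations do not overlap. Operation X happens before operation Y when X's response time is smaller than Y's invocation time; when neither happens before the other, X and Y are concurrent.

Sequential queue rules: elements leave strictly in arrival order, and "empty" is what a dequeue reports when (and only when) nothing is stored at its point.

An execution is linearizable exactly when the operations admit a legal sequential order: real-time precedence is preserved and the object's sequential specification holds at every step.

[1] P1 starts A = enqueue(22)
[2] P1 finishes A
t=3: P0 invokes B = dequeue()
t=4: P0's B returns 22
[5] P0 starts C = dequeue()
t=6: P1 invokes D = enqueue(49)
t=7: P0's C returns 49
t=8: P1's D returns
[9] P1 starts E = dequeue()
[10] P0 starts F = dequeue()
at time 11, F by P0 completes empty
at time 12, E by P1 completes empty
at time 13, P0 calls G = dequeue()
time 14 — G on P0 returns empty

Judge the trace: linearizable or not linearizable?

a witness: A, B, D, C, E, F, G
after step 1 (A enqueue(22)): queue <22>
after step 2 (B dequeue() → 22): queue <>
after step 3 (D enqueue(49)): queue <49>
after step 4 (C dequeue() → 49): queue <>
after step 5 (E dequeue() → empty): queue <>
after step 6 (F dequeue() → empty): queue <>
after step 7 (G dequeue() → empty): queue <>

linearizable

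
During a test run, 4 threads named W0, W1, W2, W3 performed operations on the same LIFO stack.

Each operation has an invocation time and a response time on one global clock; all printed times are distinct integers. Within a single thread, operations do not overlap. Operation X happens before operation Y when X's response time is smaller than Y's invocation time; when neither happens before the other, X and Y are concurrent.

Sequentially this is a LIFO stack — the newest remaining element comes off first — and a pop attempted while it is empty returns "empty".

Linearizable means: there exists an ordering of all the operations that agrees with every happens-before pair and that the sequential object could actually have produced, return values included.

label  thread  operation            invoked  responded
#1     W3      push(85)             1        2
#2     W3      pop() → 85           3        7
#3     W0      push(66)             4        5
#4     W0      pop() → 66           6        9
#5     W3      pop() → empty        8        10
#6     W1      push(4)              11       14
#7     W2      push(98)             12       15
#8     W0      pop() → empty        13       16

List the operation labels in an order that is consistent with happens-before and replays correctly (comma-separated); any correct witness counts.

step 1: #1 push(85) — stack <85>
step 2: #2 pop() → 85 — stack <>
step 3: #3 push(66) — stack <66>
step 4: #4 pop() → 66 — stack <>
step 5: #5 pop() → empty — stack <>
step 6: #8 pop() → empty — stack <>
step 7: #6 push(4) — stack <4>
step 8: #7 push(98) — stack <4,98>

#1, #2, #3, #4, #5, #8, #6, #7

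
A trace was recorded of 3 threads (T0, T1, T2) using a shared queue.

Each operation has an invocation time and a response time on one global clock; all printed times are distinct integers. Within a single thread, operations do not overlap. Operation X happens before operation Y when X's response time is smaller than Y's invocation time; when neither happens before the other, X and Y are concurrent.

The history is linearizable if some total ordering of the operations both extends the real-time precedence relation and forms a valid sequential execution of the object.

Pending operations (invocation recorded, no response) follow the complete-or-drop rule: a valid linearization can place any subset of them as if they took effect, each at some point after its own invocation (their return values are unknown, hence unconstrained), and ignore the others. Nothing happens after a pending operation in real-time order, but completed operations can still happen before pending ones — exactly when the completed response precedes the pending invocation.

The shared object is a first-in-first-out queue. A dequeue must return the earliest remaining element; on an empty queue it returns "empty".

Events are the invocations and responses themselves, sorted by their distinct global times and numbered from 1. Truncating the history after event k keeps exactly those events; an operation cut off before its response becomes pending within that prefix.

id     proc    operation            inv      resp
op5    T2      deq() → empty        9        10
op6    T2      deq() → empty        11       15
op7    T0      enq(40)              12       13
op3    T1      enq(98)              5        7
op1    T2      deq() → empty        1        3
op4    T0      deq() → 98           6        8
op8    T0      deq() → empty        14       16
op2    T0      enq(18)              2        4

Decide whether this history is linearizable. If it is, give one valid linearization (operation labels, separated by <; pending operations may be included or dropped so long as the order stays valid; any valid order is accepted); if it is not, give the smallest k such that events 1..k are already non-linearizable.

not linearizable — minimal violating prefix: 8 events

the violation lands at event 8, op4's response at time 8: events 1..7 linearize, events 1..8 do not
all 4 real-time-respecting orders fail — 4 completed queue operations, no legal replay
e.g. op1, op2, op3, op4: illegal at step 4, since op4 deq() → 98 cannot apply there
e.g. op1, op2, op4, op3: illegal at step 3, since op4 deq() → 98 cannot apply there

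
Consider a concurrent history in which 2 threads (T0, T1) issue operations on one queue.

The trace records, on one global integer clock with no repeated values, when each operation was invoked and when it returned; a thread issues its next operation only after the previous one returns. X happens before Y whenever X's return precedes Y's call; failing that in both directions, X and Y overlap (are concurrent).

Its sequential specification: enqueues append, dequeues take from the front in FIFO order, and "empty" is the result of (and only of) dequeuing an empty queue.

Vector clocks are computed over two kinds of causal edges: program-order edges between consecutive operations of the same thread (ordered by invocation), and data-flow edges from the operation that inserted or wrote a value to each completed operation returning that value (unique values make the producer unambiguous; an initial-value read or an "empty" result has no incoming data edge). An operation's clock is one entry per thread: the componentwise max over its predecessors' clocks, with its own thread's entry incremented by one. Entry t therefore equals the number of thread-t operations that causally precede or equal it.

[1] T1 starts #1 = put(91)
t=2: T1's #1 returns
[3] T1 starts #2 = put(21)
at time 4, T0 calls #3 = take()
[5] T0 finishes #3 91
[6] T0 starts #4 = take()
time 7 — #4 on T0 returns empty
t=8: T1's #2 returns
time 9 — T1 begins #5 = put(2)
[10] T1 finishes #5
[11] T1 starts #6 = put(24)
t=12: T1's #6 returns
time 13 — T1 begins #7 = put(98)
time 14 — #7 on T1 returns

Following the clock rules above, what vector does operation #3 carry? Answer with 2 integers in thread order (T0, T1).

invoked at 1, #1 has no predecessors; its own T1 bump gives (0, 1)
#2, invoked 3, takes VC(#1)=(0, 1) under max, adds 1 for T1 → (0, 2)
#3, invoked 4, takes VC(#1)=(0, 1) under max, adds 1 for T0 → (1, 1)
#5, invoked 9, takes VC(#2)=(0, 2) under max, adds 1 for T1 → (0, 3)
#4, invoked 6, takes VC(#3)=(1, 1) under max, adds 1 for T0 → (2, 1)
#6, invoked 11, takes VC(#5)=(0, 3) under max, adds 1 for T1 → (0, 4)
#7, invoked 13, takes VC(#6)=(0, 4) under max, adds 1 for T1 → (0, 5)
target: VC(#3) = (1, 1)

(1, 1)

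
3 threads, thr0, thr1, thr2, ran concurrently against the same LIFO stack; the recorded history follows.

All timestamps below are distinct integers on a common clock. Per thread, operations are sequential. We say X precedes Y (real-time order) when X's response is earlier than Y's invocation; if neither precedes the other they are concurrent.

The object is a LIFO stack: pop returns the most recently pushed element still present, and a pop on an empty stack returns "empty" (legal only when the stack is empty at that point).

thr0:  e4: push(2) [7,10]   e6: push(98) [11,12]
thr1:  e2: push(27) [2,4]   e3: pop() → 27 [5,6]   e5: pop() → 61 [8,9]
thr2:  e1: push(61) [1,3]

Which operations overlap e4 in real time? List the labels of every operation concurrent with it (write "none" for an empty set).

e4 runs from 7 to 10; window-overlapping ops are concurrent
e1 [1,3]: before
e2 [2,4]: before
e3 [5,6]: before
e5 [8,9]: concurrent
e6 [11,12]: after

e5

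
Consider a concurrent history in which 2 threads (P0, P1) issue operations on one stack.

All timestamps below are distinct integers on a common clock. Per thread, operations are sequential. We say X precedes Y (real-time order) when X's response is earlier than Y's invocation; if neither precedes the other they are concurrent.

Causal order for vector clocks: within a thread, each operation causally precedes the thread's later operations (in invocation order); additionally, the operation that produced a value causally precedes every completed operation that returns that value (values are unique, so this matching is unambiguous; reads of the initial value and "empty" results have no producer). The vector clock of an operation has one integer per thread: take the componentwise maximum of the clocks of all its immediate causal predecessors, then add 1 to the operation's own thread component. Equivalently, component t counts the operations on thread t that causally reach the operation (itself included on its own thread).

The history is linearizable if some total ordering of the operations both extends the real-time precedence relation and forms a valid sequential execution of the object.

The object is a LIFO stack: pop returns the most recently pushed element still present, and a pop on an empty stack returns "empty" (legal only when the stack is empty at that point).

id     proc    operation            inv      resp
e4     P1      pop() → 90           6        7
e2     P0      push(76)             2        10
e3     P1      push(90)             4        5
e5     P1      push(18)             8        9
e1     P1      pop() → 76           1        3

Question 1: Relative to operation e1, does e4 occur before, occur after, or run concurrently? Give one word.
after

e4 spans [6,7], e1 spans [1,3]
resp(e1)=3 < inv(e4)=6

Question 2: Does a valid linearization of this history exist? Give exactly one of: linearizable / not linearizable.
linearizable

witness order: e2, e1, e3, e4, e5
step 1: e2 push(76) — stack <76>
step 2: e1 pop() → 76 — stack <>
step 3: e3 push(90) — stack <90>
step 4: e4 pop() → 90 — stack <>
step 5: e5 push(18) — stack <18>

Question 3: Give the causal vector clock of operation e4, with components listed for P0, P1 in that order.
(1, 3)

no predecessors for e2 (invoked 2): P0 increments from zero → (1, 0)
from VC(e2)=(1, 0), e1 (invoked 1) maxes components and bumps P1 → (1, 1)
from VC(e1)=(1, 1), e3 (invoked 4) maxes components and bumps P1 → (1, 2)
from VC(e3)=(1, 2), e4 (invoked 6) maxes components and bumps P1 → (1, 3)
from VC(e4)=(1, 3), e5 (invoked 8) maxes components and bumps P1 → (1, 4)
target: VC(e4) = (1, 3)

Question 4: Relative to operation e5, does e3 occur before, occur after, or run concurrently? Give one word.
before

e3 spans [4,5], e5 spans [8,9]
resp(e3)=5 < inv(e5)=8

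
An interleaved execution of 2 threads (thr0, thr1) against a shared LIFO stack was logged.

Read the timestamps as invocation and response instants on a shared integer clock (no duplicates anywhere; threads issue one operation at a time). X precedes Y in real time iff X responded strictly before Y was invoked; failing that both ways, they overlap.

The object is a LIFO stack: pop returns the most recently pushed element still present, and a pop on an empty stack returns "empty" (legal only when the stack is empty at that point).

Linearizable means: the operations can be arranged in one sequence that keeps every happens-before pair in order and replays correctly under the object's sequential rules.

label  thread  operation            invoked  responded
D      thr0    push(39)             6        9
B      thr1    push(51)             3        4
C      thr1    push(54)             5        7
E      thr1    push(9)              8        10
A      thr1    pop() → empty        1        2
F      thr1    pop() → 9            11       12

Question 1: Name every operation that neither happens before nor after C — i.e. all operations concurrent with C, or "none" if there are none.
D

C runs from 5 to 7; window-overlapping ops are concurrent
A [1,2]: before
B [3,4]: before
D [6,9]: concurrent
E [8,10]: after
F [11,12]: after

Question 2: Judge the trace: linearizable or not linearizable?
linearizable

a witness: A, B, C, D, E, F
step 1: A pop() → empty — stack <>
step 2: B push(51) — stack <51>
step 3: C push(54) — stack <51,54>
step 4: D push(39) — stack <51,54,39>
step 5: E push(9) — stack <51,54,39,9>
step 6: F pop() → 9 — stack <51,54,39>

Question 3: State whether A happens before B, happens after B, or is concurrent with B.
before

A spans [1,2], B spans [3,4]
resp(A)=2 < inv(B)=3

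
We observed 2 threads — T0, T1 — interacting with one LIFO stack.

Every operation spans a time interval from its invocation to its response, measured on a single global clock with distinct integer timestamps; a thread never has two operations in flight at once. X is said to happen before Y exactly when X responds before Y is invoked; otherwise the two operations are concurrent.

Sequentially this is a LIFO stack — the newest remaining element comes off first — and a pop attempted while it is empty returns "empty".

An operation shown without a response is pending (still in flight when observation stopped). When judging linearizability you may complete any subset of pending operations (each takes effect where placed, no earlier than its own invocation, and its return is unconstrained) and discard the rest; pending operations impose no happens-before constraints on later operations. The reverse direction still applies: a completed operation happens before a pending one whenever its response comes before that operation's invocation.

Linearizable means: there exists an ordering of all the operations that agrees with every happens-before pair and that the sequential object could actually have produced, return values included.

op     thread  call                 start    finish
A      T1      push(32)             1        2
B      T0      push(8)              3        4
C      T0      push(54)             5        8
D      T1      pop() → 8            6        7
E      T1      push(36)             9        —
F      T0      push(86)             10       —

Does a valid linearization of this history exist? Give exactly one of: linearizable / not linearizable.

a witness: A, B, D, C
after step 1 (A push(32)): stack <32>
after step 2 (B push(8)): stack <32,8>
after step 3 (D pop() → 8): stack <32>
after step 4 (C push(54)): stack <32,54>

linearizable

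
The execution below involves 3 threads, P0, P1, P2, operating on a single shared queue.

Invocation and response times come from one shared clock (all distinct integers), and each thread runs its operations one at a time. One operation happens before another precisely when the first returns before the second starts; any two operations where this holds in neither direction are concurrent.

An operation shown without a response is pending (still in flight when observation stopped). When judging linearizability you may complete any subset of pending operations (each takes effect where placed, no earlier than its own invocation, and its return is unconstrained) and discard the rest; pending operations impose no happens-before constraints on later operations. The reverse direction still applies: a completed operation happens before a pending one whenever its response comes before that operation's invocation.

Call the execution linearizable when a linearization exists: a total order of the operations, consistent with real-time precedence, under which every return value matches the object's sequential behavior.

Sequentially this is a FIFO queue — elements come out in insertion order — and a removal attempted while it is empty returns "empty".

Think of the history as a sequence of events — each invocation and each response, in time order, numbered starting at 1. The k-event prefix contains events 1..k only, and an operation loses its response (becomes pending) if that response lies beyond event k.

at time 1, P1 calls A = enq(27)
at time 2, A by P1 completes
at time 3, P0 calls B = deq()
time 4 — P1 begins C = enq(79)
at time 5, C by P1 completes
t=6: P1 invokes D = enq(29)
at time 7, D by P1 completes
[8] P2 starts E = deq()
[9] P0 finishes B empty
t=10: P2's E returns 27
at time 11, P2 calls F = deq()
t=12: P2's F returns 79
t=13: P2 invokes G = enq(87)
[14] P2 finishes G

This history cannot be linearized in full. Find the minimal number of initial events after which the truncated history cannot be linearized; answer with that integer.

9

events 1..8 are still linearizable — one witness is A, B, C, D:
1. A enq(27), leaving queue <27>
2. B deq() (pending, included), leaving queue <>
3. C enq(79), leaving queue <79>
4. D enq(29), leaving queue <79,29>
adding event 9 (B responds at 9) leaves no legal real-time order
including or dropping the 1 pending operation (E) in any combination fails
sample order A, B, C, D (pending dropped) stalls at step 2 — B deq() → empty has no legal effect
sample order A, C, B, D (pending dropped) stalls at step 3 — B deq() → empty has no legal effect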